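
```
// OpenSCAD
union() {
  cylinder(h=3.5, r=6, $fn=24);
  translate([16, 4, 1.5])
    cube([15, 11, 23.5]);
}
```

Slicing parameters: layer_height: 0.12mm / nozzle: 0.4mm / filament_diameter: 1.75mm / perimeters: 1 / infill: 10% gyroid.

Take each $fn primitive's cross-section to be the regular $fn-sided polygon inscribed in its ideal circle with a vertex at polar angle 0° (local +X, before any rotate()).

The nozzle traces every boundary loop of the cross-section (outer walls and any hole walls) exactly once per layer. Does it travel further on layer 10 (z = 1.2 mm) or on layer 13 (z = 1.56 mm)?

layer 13 (z = 1.56 mm)

Layer 10 (z = 1.2): the r=6 cylinder gives a regular 24-gon of circumradius 6 (constant along its height) (perimeter = 2·24·6.000·sin(180°/24) = 37.59 mm); the cube at (16, 4) is not intersected at this z (z outside [1.5, 25]); Combining (union): only the r=6 cylinder is present, so the union is just that shape — boundary = 37.59 mm. So its perimeter = 37.59 mm. Layer 13 (z = 1.56): the r=6 cylinder gives a regular 24-gon of circumradius 6 (constant along its height) (perimeter = 2·24·6.000·sin(180°/24) = 37.59 mm); the 15×11 cube at (16, 4) contributes its full rectangle (perimeter 52.00 mm); Taking the union: the 2 present regions are separate (no shared area or edge), so areas and boundary lengths simply add and each stays a separate island — boundary = 89.59 mm. So its perimeter = 89.59 mm. Layer 13 is larger (89.59 vs 37.59 mm).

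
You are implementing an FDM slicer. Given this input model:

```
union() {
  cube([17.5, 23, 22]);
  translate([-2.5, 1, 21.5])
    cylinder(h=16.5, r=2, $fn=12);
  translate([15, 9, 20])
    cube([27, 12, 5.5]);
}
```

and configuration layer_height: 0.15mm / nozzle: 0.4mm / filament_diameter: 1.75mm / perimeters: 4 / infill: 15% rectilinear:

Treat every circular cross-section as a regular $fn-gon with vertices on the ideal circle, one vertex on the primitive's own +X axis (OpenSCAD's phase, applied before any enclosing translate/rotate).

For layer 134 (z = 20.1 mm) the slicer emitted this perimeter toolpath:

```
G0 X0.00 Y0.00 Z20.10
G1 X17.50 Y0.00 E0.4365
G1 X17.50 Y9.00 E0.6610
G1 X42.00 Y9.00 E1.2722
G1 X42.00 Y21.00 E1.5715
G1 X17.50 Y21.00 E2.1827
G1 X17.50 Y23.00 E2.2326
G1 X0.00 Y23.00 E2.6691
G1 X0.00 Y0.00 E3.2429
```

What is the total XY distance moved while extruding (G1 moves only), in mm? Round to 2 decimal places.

Sum the Euclidean lengths of each G1 segment: total = 130.00 mm.

130.00 mm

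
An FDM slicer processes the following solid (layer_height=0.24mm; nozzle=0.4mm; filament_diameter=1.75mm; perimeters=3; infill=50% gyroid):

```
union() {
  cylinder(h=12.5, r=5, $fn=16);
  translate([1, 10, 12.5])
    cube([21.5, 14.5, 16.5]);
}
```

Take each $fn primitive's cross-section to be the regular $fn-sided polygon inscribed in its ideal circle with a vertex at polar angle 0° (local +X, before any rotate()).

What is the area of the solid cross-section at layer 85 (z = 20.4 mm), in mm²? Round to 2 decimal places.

At z = 20.4 mm: the cylinder is absent (z outside [0, 12.5]); the 21.5×14.5 cube at (1, 10) contributes its full rectangle (area 311.75 mm²); Combining (union): only the 21.5×14.5 cube at (1, 10) is present, so the union is just that shape — area = 311.75 mm². Overall, the cross-section is a single solid region. Net area = 311.75 mm².

311.75 mm²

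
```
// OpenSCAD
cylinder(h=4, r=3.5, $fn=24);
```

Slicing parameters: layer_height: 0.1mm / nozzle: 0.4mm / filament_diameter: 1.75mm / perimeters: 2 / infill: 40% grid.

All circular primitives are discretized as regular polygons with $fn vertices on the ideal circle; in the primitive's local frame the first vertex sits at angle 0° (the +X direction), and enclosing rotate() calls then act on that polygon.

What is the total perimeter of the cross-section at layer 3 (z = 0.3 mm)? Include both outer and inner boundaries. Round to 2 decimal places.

21.93 mm

At z = 0.3 mm: the cylinder: section is a regular 24-gon, circumradius r=3.5 (perimeter = 2·24·3.500·sin(180°/24) = 21.93 mm). Overall, the cross-section is a single solid region. Total boundary length (outer) = 21.93 mm.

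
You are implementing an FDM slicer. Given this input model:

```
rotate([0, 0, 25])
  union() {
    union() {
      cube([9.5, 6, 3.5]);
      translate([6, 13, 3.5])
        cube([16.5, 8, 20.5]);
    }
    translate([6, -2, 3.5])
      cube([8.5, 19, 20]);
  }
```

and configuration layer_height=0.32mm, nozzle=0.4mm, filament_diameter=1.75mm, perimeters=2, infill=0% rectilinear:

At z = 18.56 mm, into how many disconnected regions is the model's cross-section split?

At z = 18.56 mm: the cube is absent (z outside [0, 3.5]); the 16.5×8 cube at (6, 13) contributes its full rectangle; Taking the union: only the 16.5×8 cube at (6, 13) is present, so the union is just that shape — 1 connected region; the 8.5×19 cube at (6, -2) contributes its full rectangle; Taking the union: the regions partially overlap (shared area 34.00 mm²), so overlapping operands fuse into one piece — 1 connected region; (whole slice rotated 25° about Z — lengths, areas and connectivity unchanged). The result has 1 disconnected region.

1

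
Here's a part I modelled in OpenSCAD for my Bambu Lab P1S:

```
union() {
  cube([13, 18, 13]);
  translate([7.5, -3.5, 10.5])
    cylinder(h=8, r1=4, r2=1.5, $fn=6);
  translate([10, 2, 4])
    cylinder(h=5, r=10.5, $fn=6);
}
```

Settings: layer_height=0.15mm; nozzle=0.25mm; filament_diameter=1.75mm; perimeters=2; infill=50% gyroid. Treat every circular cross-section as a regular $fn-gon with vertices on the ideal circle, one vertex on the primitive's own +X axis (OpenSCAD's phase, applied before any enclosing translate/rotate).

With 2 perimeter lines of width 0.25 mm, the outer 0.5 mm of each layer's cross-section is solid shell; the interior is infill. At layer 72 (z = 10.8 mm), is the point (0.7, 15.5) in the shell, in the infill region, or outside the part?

At z = 10.8 mm: the cube is present — its section is the full 13×18 rectangle; the cone at (7.5, -3.5): at t=0.038 of its height the radius interpolates to r₁+(r₂−r₁)t = 3.906, giving a regular 6-gon of that circumradius; the cylinder at (10, 2) is not intersected at this z (z outside [4, 9]); Combining (union): the 2 present regions are separate (no shared area or edge), so areas and boundary lengths simply add and each stays a separate island — 2 connected regions. Overall, the cross-section has 2 separate islands. The nearest boundary edge runs (0.00, 0.00)→(0.00, 18.00); distance from the point to it = 0.70 mm. (Shell/infill is judged within the island containing the point — the largest one.) The point is inside the cross-section and 0.70 mm from the nearest boundary — more than the 0.5 mm shell width (2 × 0.25), so it's in the infill interior.

infill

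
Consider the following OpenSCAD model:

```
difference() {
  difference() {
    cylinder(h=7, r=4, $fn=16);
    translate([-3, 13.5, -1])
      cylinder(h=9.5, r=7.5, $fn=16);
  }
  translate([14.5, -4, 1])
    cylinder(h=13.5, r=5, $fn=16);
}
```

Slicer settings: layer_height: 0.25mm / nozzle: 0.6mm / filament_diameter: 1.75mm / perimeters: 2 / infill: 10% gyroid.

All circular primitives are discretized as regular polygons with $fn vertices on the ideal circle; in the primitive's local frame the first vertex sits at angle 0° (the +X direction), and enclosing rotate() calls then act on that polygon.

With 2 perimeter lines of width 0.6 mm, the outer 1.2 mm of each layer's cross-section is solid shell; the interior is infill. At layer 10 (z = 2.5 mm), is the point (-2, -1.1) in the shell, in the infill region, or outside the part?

infill

At z = 2.5 mm: the r=4 cylinder contributes a regular 16-gon of circumradius 4; the r=7.5 cylinder at (-3, 13.5) contributes a regular 16-gon of circumradius 7.5; Taking the first minus the rest: starting from the r=4 cylinder, the r=7.5 cylinder at (-3, 13.5) misses the remaining region (no effect) — 1 connected region; the cylinder at (14.5, -4): section is a regular 16-gon, circumradius r=5; Subtracting the remaining from the first: starting from that combined region, the r=5 cylinder at (14.5, -4) misses the remaining region (no effect) — 1 connected region. Overall, the cross-section is a single solid region. The nearest boundary edge runs (-2.83, -2.83)→(-3.70, -1.53); distance from the point to it = 1.65 mm. The point is inside the cross-section and 1.65 mm from the nearest boundary — more than the 1.2 mm shell width (2 × 0.6), so it's in the infill interior.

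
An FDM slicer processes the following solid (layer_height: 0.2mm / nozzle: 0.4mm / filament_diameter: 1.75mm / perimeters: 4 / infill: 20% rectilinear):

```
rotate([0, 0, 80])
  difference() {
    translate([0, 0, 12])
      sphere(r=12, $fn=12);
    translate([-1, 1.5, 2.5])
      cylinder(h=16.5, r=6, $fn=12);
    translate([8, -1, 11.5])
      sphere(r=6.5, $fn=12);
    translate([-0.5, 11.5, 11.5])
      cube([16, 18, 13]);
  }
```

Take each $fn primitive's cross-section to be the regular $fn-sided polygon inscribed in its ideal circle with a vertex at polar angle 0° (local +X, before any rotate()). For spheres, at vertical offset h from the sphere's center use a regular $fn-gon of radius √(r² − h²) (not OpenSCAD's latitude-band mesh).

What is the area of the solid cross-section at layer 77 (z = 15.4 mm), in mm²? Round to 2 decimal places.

227.26 mm²

At z = 15.4 mm: the sphere: section is a regular 12-gon, circumradius = √(r²−h²) = √(12²−3.4²) = 11.508 (area = (12/2)·11.508²·sin(360°/12) = 397.32 mm²); the r=6 cylinder at (-1, 1.5) contributes a regular 12-gon of circumradius 6 (area = (12/2)·6.000²·sin(360°/12) = 108.00 mm²); the sphere at (8, -1): section is a regular 12-gon, circumradius = √(r²−h²) = √(6.5²−3.9²) = 5.200 (area = (12/2)·5.200²·sin(360°/12) = 81.12 mm²); the cube at (-0.5, 11.5) (footprint 16×18) is included at this height (area 288.00 mm²); Taking the first minus the rest: starting from the r=12 sphere (397.32 mm²), the r=6 cylinder at (-1, 1.5) lies wholly inside it (removes its full 108.00 mm² and its 37.27 mm outline becomes a hole wall); the r=6.5 sphere at (8, -1) partially overlaps it — only the 62.06 mm² overlap (of its 81.12 mm²) is removed, clipping the outline; the 16×18 cube at (-0.5, 11.5) partially overlaps it — only the 0.00 mm² overlap (of its 288.00 mm²) is removed, clipping the outline — area = 227.26 mm²; (rotated 80° about Z; rotation is an isometry so areas/perimeters/island counts are preserved). Overall, the cross-section is a single solid region. Net area = 227.26 mm².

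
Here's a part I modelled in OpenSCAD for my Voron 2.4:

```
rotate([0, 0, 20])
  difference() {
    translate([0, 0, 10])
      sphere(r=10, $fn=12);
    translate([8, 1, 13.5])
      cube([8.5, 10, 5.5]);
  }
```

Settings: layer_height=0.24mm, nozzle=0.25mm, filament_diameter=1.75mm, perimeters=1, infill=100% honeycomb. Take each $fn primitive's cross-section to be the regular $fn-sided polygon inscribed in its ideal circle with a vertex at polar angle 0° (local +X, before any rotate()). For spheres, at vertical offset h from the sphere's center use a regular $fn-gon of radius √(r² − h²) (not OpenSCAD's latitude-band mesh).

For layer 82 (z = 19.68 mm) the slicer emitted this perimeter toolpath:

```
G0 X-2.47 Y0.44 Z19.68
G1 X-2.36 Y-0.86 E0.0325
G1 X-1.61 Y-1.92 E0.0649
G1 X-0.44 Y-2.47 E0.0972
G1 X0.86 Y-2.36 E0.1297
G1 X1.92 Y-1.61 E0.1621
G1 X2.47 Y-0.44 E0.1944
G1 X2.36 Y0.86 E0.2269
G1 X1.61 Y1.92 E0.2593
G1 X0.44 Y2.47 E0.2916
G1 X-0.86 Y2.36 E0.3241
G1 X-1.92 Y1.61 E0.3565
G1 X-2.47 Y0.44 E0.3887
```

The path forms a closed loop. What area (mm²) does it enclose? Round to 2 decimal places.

18.88 mm²

Apply the shoelace formula to the sequence of (X, Y) vertices; enclosed area = 18.88 mm².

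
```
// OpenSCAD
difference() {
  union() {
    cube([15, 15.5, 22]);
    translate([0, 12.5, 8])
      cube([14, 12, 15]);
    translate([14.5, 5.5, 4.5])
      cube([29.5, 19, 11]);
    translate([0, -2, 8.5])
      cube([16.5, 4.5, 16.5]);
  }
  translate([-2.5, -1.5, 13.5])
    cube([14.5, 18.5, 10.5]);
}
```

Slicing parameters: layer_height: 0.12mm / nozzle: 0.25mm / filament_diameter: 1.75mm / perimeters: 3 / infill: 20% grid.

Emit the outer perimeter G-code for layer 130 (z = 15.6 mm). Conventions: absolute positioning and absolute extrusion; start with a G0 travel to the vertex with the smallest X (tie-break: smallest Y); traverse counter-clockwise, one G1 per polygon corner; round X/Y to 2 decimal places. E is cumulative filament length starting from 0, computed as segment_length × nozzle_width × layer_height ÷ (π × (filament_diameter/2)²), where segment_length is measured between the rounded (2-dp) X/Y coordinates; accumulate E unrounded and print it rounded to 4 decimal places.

At z = 15.6 mm: the 15×15.5 cube contributes its full rectangle; the cube at (0, 12.5) is present — its section is the full 14×12 rectangle; the cube at (14.5, 5.5) is not intersected at this z (z outside [4.5, 15.5]); the cube at (0, -2) is present — its section is the full 16.5×4.5 rectangle; Combining (union): the regions partially overlap (shared area 79.50 mm²), so overlapping operands fuse into one piece — 1 connected region; the 14.5×18.5 cube at (-2.5, -1.5) contributes its full rectangle; Subtracting the remaining from the first: starting from that combined region, the 14.5×18.5 cube at (-2.5, -1.5) partially overlaps it — only the 222.00 mm² overlap (of its 268.25 mm²) is removed, clipping the outline — 1 connected region. The outline is a single polygon with 12 vertices. Extrusion per mm of travel: 0.25 × 0.12 / (π × 0.875²) = 0.012473. Accumulating E over each segment gives final E = 1.3720.

G0 X0.00 Y-2.00 Z15.60
G1 X16.50 Y-2.00 E0.2058
G1 X16.50 Y2.50 E0.2619
G1 X15.00 Y2.50 E0.2806
G1 X15.00 Y15.50 E0.4428
G1 X14.00 Y15.50 E0.4552
G1 X14.00 Y24.50 E0.5675
G1 X0.00 Y24.50 E0.7421
G1 X0.00 Y17.00 E0.8357
G1 X12.00 Y17.00 E0.9853
G1 X12.00 Y-1.50 E1.2161
G1 X0.00 Y-1.50 E1.3657
G1 X0.00 Y-2.00 E1.3720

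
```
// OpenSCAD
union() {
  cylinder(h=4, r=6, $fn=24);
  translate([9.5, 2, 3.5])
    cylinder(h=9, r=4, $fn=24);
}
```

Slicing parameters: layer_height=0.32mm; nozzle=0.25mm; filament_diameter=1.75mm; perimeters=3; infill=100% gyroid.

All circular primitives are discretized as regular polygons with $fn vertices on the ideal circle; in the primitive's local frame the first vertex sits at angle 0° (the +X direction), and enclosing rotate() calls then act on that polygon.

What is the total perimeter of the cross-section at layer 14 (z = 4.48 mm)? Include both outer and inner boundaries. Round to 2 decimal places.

25.06 mm

At z = 4.48 mm: the cylinder is absent (z outside [0, 4]); the cylinder at (9.5, 2): section is a regular 24-gon, circumradius r=4 (perimeter = 2·24·4.000·sin(180°/24) = 25.06 mm); Taking the union: only the r=4 cylinder at (9.5, 2) is present, so the union is just that shape — boundary = 25.06 mm. Overall, the cross-section is a single solid region. Total boundary length (outer) = 25.06 mm.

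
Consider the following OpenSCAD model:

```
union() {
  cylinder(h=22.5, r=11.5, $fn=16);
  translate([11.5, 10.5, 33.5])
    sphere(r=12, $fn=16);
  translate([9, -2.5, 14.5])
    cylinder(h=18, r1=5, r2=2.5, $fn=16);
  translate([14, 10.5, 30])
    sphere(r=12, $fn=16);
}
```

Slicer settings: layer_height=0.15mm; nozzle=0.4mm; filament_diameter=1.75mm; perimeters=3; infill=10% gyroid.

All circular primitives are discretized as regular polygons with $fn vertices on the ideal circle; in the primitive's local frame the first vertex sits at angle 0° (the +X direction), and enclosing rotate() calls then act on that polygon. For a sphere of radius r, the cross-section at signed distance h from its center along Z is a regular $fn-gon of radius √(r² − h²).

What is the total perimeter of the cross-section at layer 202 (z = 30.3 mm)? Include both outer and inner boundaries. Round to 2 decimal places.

At z = 30.3 mm: the cylinder is absent (z outside [0, 22.5]); the sphere at (11.5, 10.5): section is a regular 16-gon, circumradius = √(r²−h²) = √(12²−3.2²) = 11.565 (perimeter = 2·16·11.565·sin(180°/16) = 72.20 mm); the cone at (9, -2.5) contributes a regular 16-gon of circumradius 2.806 (interpolated between r1=5 and r2=2.5 at t=0.878) (perimeter = 2·16·2.806·sin(180°/16) = 17.51 mm); the r=12 sphere at (14, 10.5) slices to a regular 16-gon of circumradius 11.996 (√(r²−h²) with h=0.3 from center) (perimeter = 2·16·11.996·sin(180°/16) = 74.89 mm); Combining (union): the regions partially overlap (shared area 368.73 mm²), so the edge portions inside another operand are dropped and the merged outline is re-measured after clipping — boundary = 87.64 mm. Overall, the cross-section is a single solid region. Total boundary length (outer) = 87.64 mm.

87.64 mm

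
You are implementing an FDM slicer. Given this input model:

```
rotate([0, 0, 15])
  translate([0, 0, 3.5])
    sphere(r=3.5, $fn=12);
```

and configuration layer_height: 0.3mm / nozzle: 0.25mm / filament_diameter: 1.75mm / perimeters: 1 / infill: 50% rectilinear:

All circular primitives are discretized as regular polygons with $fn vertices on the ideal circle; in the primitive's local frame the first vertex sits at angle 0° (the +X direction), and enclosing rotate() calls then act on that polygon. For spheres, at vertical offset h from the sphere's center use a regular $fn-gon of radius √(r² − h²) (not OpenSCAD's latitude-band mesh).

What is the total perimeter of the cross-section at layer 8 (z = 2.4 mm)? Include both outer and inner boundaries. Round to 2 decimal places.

20.64 mm

At z = 2.4 mm: the sphere: section is a regular 12-gon, circumradius = √(r²−h²) = √(3.5²−1.1²) = 3.323 (perimeter = 2·12·3.323·sin(180°/12) = 20.64 mm); (rotated 15° about Z; rotation is an isometry so areas/perimeters/island counts are preserved). Overall, the cross-section is a single solid region. Total boundary length (outer) = 20.64 mm.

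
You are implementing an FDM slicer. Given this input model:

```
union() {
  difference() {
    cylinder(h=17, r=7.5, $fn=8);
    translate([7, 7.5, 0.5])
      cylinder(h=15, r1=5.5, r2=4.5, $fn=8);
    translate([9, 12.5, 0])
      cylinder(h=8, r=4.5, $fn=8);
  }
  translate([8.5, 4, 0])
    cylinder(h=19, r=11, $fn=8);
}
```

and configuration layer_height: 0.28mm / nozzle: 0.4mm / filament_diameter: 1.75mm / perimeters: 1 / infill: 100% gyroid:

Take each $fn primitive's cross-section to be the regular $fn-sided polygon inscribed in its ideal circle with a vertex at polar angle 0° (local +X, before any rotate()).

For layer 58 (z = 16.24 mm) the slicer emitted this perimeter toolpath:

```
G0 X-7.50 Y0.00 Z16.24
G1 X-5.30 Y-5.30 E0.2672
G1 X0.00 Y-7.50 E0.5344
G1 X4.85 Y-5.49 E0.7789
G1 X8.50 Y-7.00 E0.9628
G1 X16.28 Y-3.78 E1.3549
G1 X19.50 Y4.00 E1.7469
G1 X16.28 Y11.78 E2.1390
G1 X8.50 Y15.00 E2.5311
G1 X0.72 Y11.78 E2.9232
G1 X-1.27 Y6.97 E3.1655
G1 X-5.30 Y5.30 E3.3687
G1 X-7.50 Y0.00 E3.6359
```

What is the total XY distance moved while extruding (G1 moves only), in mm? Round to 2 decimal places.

Sum the Euclidean lengths of each G1 segment: total = 78.08 mm.

78.08 mm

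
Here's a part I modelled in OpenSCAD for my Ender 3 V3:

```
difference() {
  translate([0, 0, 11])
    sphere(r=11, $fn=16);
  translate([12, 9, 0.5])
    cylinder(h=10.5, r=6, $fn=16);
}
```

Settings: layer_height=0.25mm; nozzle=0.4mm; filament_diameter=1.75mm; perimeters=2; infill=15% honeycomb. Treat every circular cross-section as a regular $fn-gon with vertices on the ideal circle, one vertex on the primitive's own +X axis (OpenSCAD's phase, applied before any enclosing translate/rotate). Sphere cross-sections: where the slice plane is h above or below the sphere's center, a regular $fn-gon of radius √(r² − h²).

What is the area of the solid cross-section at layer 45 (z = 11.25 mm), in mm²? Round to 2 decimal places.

At z = 11.25 mm: the r=11 sphere slices to a regular 16-gon of circumradius 10.997 (√(r²−h²) with h=0.25 from center) (area = (16/2)·10.997²·sin(360°/16) = 370.25 mm²); the cylinder at (12, 9) is absent (z outside [0.5, 11]); After the difference (first − rest): none of the subtracted shapes is present at this height, so the r=11 sphere is unchanged — area = 370.25 mm². Overall, the cross-section is a single solid region. Net area = 370.25 mm².

370.25 mm²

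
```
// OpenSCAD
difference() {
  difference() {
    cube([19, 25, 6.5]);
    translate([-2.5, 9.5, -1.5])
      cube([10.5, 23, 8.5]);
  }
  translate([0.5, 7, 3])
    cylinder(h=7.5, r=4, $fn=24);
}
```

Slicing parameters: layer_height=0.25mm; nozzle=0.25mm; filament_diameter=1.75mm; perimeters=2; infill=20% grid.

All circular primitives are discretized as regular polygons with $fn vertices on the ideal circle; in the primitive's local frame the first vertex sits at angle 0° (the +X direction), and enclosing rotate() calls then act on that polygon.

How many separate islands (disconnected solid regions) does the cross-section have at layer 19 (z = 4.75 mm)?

At z = 4.75 mm: the 19×25 cube contributes its full rectangle; the 10.5×23 cube at (-2.5, 9.5) contributes its full rectangle; Taking the first minus the rest: starting from the 19×25 cube, the 10.5×23 cube at (-2.5, 9.5) partially overlaps it — only the 124.00 mm² overlap (of its 241.50 mm²) is removed, clipping the outline — 1 connected region; the cylinder at (0.5, 7): section is a regular 24-gon, circumradius r=4; Subtracting the remaining from the first: starting from that combined region, the r=4 cylinder at (0.5, 7) partially overlaps it — only the 24.90 mm² overlap (of its 49.69 mm²) is removed, clipping the outline — 1 connected region. Overall, the cross-section is a single solid region. Island count = 1.

1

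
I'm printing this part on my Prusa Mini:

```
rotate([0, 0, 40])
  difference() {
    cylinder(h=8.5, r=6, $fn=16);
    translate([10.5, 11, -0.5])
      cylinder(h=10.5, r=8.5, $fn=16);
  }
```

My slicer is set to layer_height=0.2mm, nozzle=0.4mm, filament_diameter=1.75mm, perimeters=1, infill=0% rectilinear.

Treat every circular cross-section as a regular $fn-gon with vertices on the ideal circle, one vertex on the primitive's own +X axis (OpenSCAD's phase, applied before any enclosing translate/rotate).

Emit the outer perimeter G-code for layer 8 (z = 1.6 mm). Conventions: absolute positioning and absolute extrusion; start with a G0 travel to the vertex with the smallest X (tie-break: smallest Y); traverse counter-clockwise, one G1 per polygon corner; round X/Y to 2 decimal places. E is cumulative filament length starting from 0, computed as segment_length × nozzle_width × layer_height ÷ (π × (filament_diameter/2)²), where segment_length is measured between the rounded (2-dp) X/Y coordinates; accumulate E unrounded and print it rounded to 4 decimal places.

G0 X-5.98 Y0.52 Z1.60
G1 X-5.72 Y-1.80 E0.0776
G1 X-4.60 Y-3.86 E0.1556
G1 X-2.77 Y-5.32 E0.2335
G1 X-0.52 Y-5.98 E0.3115
G1 X1.80 Y-5.72 E0.3891
G1 X3.86 Y-4.60 E0.4671
G1 X5.32 Y-2.77 E0.5450
G1 X5.98 Y-0.52 E0.6230
G1 X5.72 Y1.80 E0.7006
G1 X4.60 Y3.86 E0.7786
G1 X2.77 Y5.32 E0.8565
G1 X0.52 Y5.98 E0.9345
G1 X-1.80 Y5.72 E1.0121
G1 X-3.86 Y4.60 E1.0901
G1 X-5.32 Y2.77 E1.1680
G1 X-5.98 Y0.52 E1.2459

At z = 1.6 mm: the cylinder: section is a regular 16-gon, circumradius r=6; the cylinder at (10.5, 11): section is a regular 16-gon, circumradius r=8.5; Subtracting the remaining from the first: starting from the r=6 cylinder, the r=8.5 cylinder at (10.5, 11) misses the remaining region (no effect) — 1 connected region; (whole slice rotated 40° about Z — lengths, areas and connectivity unchanged). The outline is a single polygon with 16 vertices. Extrusion per mm of travel: 0.4 × 0.2 / (π × 0.875²) = 0.033260. Accumulating E over each segment gives final E = 1.2459.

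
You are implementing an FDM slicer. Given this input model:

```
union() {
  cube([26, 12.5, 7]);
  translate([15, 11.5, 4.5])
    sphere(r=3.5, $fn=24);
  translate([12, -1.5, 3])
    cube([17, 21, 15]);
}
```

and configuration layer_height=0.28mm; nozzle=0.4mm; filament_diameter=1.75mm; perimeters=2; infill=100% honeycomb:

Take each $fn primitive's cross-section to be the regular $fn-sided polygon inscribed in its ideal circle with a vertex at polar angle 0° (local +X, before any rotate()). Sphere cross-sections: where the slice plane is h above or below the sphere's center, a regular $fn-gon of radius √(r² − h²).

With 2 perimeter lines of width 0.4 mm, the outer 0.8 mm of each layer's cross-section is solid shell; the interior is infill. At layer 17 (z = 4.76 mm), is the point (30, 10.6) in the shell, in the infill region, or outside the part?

At z = 4.76 mm: the cube (footprint 26×12.5) is included at this height; the r=3.5 sphere at (15, 11.5) contributes a regular 24-gon of circumradius √(3.5²−0.26²) = 3.490; the 17×21 cube at (12, -1.5) contributes its full rectangle; Combining (union): the regions partially overlap (shared area 212.70 mm²), so overlapping operands fuse into one piece — 1 connected region. Overall, the cross-section is a single solid region. The nearest boundary edge runs (29.00, 19.50)→(29.00, -1.50); distance from the point to it = 1.00 mm. The point is not inside any of the regions above, so it lies outside the cross-section (1.00 mm from the nearest boundary).

outside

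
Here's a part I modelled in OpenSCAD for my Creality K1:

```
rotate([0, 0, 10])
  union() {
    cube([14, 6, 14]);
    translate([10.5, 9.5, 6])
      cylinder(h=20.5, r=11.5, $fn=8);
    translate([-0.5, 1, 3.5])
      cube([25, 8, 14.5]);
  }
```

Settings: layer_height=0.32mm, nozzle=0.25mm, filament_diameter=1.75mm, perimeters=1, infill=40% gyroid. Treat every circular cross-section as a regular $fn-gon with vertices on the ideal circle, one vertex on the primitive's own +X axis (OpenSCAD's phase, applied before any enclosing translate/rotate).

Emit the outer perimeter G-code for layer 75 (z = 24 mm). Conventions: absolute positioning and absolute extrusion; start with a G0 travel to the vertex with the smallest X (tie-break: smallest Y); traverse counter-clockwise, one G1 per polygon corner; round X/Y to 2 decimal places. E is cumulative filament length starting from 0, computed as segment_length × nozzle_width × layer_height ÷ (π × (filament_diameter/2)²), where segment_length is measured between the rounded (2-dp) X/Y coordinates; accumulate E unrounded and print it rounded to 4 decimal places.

At z = 24 mm: the cube does not reach this height (z outside [0, 14]); the r=11.5 cylinder at (10.5, 9.5) gives a regular 8-gon of circumradius 11.5 (constant along its height); the cube at (-0.5, 1) is absent (z outside [3.5, 18]); Merging all regions: only the r=11.5 cylinder at (10.5, 9.5) is present, so the union is just that shape — 1 connected region; (whole slice rotated 10° about Z — lengths, areas and connectivity unchanged). The outline is a single polygon with 8 vertices. Extrusion per mm of travel: 0.25 × 0.32 / (π × 0.875²) = 0.033260. Accumulating E over each segment gives final E = 2.3422.

G0 X-2.63 Y9.18 Z24.00
G1 X2.09 Y1.76 E0.2925
G1 X10.69 Y-0.15 E0.5855
G1 X18.11 Y4.58 E0.8782
G1 X20.02 Y13.18 E1.1712
G1 X15.29 Y20.60 E1.4638
G1 X6.69 Y22.50 E1.7568
G1 X-0.73 Y17.78 E2.0493
G1 X-2.63 Y9.18 E2.3422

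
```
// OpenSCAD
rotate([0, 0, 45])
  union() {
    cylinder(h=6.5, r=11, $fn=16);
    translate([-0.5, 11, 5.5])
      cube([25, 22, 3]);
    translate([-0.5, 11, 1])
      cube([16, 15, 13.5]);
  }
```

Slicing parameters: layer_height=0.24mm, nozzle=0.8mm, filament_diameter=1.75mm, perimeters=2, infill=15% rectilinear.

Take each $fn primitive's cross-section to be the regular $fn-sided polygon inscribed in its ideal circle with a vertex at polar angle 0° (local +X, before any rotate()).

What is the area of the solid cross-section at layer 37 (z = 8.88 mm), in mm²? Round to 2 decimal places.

At z = 8.88 mm: the cylinder is not intersected at this z (z outside [0, 6.5]); the cube at (-0.5, 11) is absent (z outside [5.5, 8.5]); the cube at (-0.5, 11) (footprint 16×15) is included at this height (area 240.00 mm²); Combining (union): only the 16×15 cube at (-0.5, 11) is present, so the union is just that shape — area = 240.00 mm²; (rotated 45° about Z; rotation is an isometry so areas/perimeters/island counts are preserved). Overall, the cross-section is a single solid region. Net area = 240.00 mm².

240.00 mm²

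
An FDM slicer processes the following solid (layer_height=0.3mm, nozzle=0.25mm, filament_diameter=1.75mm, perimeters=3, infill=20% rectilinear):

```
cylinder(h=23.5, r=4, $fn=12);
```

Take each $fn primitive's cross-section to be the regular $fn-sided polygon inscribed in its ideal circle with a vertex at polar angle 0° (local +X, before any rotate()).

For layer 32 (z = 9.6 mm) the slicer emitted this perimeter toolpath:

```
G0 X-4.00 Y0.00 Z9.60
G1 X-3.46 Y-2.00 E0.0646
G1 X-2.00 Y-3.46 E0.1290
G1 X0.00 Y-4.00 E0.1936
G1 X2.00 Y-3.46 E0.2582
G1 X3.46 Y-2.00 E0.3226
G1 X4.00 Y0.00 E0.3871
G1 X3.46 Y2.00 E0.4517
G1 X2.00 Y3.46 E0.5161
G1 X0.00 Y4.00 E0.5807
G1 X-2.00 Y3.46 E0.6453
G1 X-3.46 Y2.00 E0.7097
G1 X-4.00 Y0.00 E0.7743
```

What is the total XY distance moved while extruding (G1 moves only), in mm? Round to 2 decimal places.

Sum the Euclidean lengths of each G1 segment: total = 24.83 mm.

24.83 mm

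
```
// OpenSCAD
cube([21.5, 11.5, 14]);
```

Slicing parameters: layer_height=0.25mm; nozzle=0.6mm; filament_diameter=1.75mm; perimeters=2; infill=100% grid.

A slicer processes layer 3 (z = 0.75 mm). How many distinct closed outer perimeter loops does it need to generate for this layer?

1

At z = 0.75 mm: the 21.5×11.5 cube contributes its full rectangle. The result has 1 disconnected region.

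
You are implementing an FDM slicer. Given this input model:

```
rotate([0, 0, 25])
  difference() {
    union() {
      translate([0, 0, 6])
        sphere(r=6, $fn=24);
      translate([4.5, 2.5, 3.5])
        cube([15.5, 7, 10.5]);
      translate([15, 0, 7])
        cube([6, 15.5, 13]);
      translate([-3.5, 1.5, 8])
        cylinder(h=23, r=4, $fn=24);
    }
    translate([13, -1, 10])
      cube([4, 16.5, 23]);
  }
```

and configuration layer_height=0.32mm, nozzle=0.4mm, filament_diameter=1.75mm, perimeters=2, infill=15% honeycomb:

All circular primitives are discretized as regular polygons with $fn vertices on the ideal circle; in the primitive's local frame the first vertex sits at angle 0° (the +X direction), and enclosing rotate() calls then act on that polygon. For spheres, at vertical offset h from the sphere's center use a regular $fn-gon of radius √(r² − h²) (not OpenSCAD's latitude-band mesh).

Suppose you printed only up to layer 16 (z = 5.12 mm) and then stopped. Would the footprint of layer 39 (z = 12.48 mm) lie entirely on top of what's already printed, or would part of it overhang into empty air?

Compare the two slices. At z = 5.12: the sphere: section is a regular 24-gon, circumradius = √(r²−h²) = √(6²−0.88²) = 5.935 (area = (24/2)·5.935²·sin(360°/24) = 109.40 mm²); the cube at (4.5, 2.5) is present — its section is the full 15.5×7 rectangle (area 108.50 mm²); the cube at (15, 0) is not intersected at this z (z outside [7, 20]); the cylinder at (-3.5, 1.5) is not intersected at this z (z outside [8, 31]); Combining (union): the regions partially overlap — summed areas 217.90 mm² minus the doubly-counted overlap 0.61 mm² gives 217.29 mm² — area = 217.29 mm²; the cube at (13, -1) is absent (z outside [10, 33]); After the difference (first − rest): none of the subtracted shapes is present at this height, so the result so far is unchanged — area = 217.29 mm²; (whole slice rotated 25° about Z — lengths, areas and connectivity unchanged). At z = 12.48: the sphere is absent (|z−center|=6.480 > r=6); the cube at (4.5, 2.5) is present — its section is the full 15.5×7 rectangle (area 108.50 mm²); the cube at (15, 0) (footprint 6×15.5) is included at this height (area 93.00 mm²); the r=4 cylinder at (-3.5, 1.5) gives a regular 24-gon of circumradius 4 (constant along its height) (area = (24/2)·4.000²·sin(360°/24) = 49.69 mm²); Combining (union): the regions partially overlap — summed areas 251.19 mm² minus the doubly-counted overlap 35.00 mm² gives 216.19 mm² — area = 216.19 mm²; the cube at (13, -1) is present — its section is the full 4×16.5 rectangle (area 66.00 mm²); After the difference (first − rest): starting from that combined region (216.19 mm²), the 4×16.5 cube at (13, -1) partially overlaps it — only the 45.00 mm² overlap (of its 66.00 mm²) is removed, clipping the outline — area = 171.19 mm²; (whole slice rotated 25° about Z — lengths, areas and connectivity unchanged). Checking containment: at z = 12.48 the cross-section extends beyond the z = 5.12 cross-section by about 53.05 mm².

part overhangs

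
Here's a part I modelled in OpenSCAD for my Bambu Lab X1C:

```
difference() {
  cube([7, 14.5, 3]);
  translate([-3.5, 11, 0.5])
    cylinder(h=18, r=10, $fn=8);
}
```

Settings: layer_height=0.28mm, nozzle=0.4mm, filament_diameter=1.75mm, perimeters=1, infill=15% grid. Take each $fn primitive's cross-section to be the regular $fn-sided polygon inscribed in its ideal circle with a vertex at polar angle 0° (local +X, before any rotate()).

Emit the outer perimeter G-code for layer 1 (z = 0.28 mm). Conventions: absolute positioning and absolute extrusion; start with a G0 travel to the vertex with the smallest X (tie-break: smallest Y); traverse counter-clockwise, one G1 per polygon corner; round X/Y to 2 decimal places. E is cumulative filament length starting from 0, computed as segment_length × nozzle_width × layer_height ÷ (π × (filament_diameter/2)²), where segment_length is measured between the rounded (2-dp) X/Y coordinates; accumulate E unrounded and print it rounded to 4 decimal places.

At z = 0.28 mm: the cube (footprint 7×14.5) is included at this height; the cylinder at (-3.5, 11) does not reach this height (z outside [0.5, 18.5]); Taking the first minus the rest: none of the subtracted shapes is present at this height, so the 7×14.5 cube is unchanged — 1 connected region. The outline is a single polygon with 4 vertices. Extrusion per mm of travel: 0.4 × 0.28 / (π × 0.875²) = 0.046564. Accumulating E over each segment gives final E = 2.0023.

G0 X0.00 Y0.00 Z0.28
G1 X7.00 Y0.00 E0.3259
G1 X7.00 Y14.50 E1.0011
G1 X0.00 Y14.50 E1.3271
G1 X0.00 Y0.00 E2.0023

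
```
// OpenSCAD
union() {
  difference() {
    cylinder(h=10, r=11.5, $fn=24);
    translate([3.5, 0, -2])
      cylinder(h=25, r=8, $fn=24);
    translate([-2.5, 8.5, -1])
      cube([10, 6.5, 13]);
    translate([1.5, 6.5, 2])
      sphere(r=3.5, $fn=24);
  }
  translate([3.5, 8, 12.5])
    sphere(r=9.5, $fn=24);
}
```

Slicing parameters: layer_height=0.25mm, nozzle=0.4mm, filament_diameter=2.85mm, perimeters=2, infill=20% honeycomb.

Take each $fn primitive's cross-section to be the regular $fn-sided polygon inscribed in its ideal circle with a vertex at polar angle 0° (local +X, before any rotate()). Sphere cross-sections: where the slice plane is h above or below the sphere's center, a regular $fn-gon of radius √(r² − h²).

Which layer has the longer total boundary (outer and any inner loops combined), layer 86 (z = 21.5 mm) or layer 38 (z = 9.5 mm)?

Layer 86 (z = 21.5): the cylinder does not reach this height (z outside [0, 10]); the cylinder at (3.5, 0): section is a regular 24-gon, circumradius r=8 (perimeter = 2·24·8.000·sin(180°/24) = 50.12 mm); the cube at (-2.5, 8.5) is not intersected at this z (z outside [-1, 12]); the sphere at (1.5, 6.5) is not intersected at this z (|z−center|=19.500 > r=3.5); After the difference (first − rest): the first operand is absent here, so nothing remains; the sphere at (3.5, 8): section is a regular 24-gon, circumradius = √(r²−h²) = √(9.5²−9²) = 3.041 (perimeter = 2·24·3.041·sin(180°/24) = 19.06 mm); Merging all regions: only the r=9.5 sphere at (3.5, 8) is present, so the union is just that shape — boundary = 19.06 mm. So its perimeter = 19.06 mm. Layer 38 (z = 9.5): the r=11.5 cylinder gives a regular 24-gon of circumradius 11.5 (constant along its height) (perimeter = 2·24·11.500·sin(180°/24) = 72.05 mm); the cylinder at (3.5, 0): section is a regular 24-gon, circumradius r=8 (perimeter = 2·24·8.000·sin(180°/24) = 50.12 mm); the cube at (-2.5, 8.5) is present — its section is the full 10×6.5 rectangle (perimeter 33.00 mm); the sphere at (1.5, 6.5) does not reach this height (|z−center|=7.500 > r=3.5); Taking the first minus the rest: starting from the r=11.5 cylinder, the r=8 cylinder at (3.5, 0) lies inside it touching the edge (removes its full 198.77 mm²); the 10×6.5 cube at (-2.5, 8.5) partially overlaps it — only the 22.45 mm² overlap (of its 65.00 mm²) is removed, clipping the outline — boundary = 120.05 mm; the sphere at (3.5, 8): section is a regular 24-gon, circumradius = √(r²−h²) = √(9.5²−3²) = 9.014 (perimeter = 2·24·9.014·sin(180°/24) = 56.47 mm); Combining (union): the regions partially overlap (shared area 34.47 mm²), so the edge portions inside another operand are dropped and the merged outline is re-measured after clipping — boundary = 127.29 mm. So its perimeter = 127.29 mm. Layer 38 is larger (127.29 vs 19.06 mm).

layer 38 (z = 9.5 mm)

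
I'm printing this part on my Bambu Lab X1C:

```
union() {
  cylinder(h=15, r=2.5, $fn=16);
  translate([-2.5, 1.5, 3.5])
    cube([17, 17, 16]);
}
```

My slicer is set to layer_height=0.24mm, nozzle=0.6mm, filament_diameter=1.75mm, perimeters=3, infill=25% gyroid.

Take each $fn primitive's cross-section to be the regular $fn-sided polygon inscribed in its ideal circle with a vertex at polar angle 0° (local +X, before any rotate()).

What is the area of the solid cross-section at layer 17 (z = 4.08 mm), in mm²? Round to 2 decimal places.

At z = 4.08 mm: the cylinder: section is a regular 16-gon, circumradius r=2.5 (area = (16/2)·2.500²·sin(360°/16) = 19.13 mm²); the cube at (-2.5, 1.5) (footprint 17×17) is included at this height (area 289.00 mm²); Merging all regions: the regions partially overlap — summed areas 308.13 mm² minus the doubly-counted overlap 2.65 mm² gives 305.48 mm² — area = 305.48 mm². Overall, the cross-section is a single solid region. Net area = 305.48 mm².

305.48 mm²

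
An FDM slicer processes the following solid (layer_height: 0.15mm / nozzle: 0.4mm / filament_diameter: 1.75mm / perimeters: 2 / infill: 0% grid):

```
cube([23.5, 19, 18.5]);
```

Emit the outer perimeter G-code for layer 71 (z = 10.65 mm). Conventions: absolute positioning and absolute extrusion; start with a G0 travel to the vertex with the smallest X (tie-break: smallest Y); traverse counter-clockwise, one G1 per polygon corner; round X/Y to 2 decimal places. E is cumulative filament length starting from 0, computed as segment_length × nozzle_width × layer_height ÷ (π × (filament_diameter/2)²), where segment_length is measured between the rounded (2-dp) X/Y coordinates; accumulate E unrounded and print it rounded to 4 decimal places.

At z = 10.65 mm: the cube is present — its section is the full 23.5×19 rectangle. The outline is a single polygon with 4 vertices. Extrusion per mm of travel: 0.4 × 0.15 / (π × 0.875²) = 0.024945. Accumulating E over each segment gives final E = 2.1203.

G0 X0.00 Y0.00 Z10.65
G1 X23.50 Y0.00 E0.5862
G1 X23.50 Y19.00 E1.0602
G1 X0.00 Y19.00 E1.6464
G1 X0.00 Y0.00 E2.1203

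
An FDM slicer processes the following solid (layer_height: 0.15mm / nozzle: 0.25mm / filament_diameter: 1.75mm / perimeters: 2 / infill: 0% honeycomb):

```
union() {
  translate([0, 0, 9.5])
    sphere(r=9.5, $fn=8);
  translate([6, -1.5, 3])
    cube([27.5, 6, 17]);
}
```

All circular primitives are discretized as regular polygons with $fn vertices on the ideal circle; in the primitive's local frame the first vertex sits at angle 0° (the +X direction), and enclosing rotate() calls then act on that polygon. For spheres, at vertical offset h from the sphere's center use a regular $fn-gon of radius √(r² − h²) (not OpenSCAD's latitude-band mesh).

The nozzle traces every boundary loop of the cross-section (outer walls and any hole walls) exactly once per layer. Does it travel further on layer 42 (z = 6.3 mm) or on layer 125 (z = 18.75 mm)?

Layer 42 (z = 6.3): the r=9.5 sphere contributes a regular 8-gon of circumradius √(9.5²−3.2²) = 8.945 (perimeter = 2·8·8.945·sin(180°/8) = 54.77 mm); the cube at (6, -1.5) is present — its section is the full 27.5×6 rectangle (perimeter 67.00 mm); Combining (union): the regions partially overlap (shared area 13.01 mm²), so the edge portions inside another operand are dropped and the merged outline is re-measured after clipping — boundary = 105.87 mm. So its perimeter = 105.87 mm. Layer 125 (z = 18.75): the r=9.5 sphere slices to a regular 8-gon of circumradius 2.165 (√(r²−h²) with h=9.25 from center) (perimeter = 2·8·2.165·sin(180°/8) = 13.26 mm); the 27.5×6 cube at (6, -1.5) contributes its full rectangle (perimeter 67.00 mm); Combining (union): the 2 present regions are separate (no shared area or edge), so areas and boundary lengths simply add and each stays a separate island — boundary = 80.26 mm. So its perimeter = 80.26 mm. Layer 42 is larger (105.87 vs 80.26 mm).

layer 42 (z = 6.3 mm)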